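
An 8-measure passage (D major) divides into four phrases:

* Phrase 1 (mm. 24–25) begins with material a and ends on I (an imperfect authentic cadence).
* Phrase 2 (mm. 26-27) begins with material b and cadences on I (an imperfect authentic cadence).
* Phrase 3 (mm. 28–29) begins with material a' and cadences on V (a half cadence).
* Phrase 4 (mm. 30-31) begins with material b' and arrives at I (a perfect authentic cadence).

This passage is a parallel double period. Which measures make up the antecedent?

In a double period the four phrases pair into a large antecedent (phrases 1–2, ending imperfect authentic cadence) and a large consequent (phrases 3–4, ending perfect authentic cadence). The antecedent spans measures 24–27.

measures 24–27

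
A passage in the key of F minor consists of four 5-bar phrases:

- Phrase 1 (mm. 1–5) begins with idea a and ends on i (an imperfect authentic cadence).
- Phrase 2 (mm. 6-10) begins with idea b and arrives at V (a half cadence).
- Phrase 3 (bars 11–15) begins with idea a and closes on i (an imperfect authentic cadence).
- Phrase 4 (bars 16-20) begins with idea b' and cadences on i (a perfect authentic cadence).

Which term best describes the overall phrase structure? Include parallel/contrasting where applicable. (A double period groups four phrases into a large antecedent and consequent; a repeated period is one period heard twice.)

parallel double period

Four phrases in two halves: the first half (mm. 1–10) ends with a half cadence, the second (measures 11–20) with a perfect authentic cadence — a large antecedent–consequent pair, i.e. a double period.
Phrase 3 begins with the same material as phrase 1, making it parallel.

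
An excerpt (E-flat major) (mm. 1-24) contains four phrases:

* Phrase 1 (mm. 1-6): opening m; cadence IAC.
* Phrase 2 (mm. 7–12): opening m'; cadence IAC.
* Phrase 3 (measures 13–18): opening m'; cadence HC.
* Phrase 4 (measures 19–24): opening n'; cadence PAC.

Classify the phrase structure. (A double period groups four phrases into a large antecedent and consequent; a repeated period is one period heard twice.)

parallel double period

Four phrases in two halves: the first half (measures 1–12) ends with an imperfect authentic cadence, the second (mm. 13–24) with a perfect authentic cadence — a large antecedent–consequent pair, i.e. a double period.
Phrase 3 begins with the same material as phrase 1, making it parallel.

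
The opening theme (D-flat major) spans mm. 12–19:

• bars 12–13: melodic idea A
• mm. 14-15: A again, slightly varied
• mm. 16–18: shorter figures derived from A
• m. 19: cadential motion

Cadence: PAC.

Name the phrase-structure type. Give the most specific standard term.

sentence

Basic idea (mm. 12-13) + its repetition (measures 14–15) form the presentation; fragmentation and cadence (measures 16-19) form the continuation — the 8-bar whole is a sentence.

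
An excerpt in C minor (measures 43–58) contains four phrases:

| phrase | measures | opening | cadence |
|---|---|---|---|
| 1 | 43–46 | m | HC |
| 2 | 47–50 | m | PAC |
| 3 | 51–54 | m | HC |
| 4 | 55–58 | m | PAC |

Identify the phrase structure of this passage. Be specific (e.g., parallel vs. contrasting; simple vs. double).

repeated period

The cadence pattern HC–PAC–HC–PAC is weak–strong twice, and phrases 3–4 restate phrases 1–2: a period heard twice, not a double period (which would end weakly at phrase 2).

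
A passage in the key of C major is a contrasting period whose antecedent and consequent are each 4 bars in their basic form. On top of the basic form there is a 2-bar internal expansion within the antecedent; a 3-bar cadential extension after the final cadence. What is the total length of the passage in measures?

Basic contrasting period: 4 + 4 = 8 bars.
8 (basic form) + 2 (internal expansion) + 3 (cadential extension) = 13.

13 measures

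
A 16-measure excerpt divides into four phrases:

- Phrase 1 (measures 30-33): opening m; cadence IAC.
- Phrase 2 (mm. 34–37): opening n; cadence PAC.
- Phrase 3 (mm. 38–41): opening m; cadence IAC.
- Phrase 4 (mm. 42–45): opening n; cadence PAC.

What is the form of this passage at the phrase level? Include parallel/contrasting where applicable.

The cadence pattern IAC–PAC–IAC–PAC is weak–strong twice, and phrases 3–4 restate phrases 1–2: a period heard twice, not a double period (which would end weakly at phrase 2).

repeated period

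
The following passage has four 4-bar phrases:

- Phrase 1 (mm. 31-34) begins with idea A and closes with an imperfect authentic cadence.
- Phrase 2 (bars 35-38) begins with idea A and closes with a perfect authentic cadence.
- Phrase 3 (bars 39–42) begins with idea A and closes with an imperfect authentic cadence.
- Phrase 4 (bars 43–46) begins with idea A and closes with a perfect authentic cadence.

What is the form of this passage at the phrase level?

repeated period

The cadence pattern IAC–PAC–IAC–PAC is weak–strong twice, and phrases 3–4 restate phrases 1–2: a period heard twice, not a double period (which would end weakly at phrase 2).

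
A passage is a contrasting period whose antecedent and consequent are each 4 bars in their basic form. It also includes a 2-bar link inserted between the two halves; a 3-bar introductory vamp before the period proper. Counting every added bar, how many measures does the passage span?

Basic contrasting period: 4 + 4 = 8 bars.
8 (basic form) + 2 (link) + 3 (introduction) = 13.

13 measures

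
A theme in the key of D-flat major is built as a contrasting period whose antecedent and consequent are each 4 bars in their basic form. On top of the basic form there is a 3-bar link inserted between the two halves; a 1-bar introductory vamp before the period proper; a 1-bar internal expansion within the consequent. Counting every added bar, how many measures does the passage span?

13 measures

Basic contrasting period: 4 + 4 = 8 bars.
8 (basic form) + 3 (link) + 1 (introduction) + 1 (internal expansion) = 13.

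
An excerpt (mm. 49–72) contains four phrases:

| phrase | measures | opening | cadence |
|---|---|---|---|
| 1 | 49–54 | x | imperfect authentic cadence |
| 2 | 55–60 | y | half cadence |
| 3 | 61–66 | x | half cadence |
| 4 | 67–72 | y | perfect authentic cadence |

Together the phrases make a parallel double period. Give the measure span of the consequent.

measures 61–72

In a double period the first pair of phrases (ending half cadence) is the large antecedent and the second pair (ending perfect authentic cadence) is the large consequent; the consequent is measures 61–72.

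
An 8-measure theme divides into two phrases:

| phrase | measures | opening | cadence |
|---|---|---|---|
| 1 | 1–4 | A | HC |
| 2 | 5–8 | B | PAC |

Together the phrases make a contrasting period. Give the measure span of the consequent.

measures 5–8

The phrase ending with the weaker cadence (half cadence) is the antecedent; the one ending more conclusively (perfect authentic cadence) is the consequent. The consequent is measures 5–8.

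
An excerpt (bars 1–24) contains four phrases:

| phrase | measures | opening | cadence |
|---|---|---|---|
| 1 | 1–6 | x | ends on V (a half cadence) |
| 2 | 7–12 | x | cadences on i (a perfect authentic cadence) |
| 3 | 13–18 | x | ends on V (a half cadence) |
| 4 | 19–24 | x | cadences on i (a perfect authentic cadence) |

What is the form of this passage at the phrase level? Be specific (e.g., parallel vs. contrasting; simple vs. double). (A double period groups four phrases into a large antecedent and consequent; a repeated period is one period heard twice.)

repeated period

The cadence pattern HC–PAC–HC–PAC is weak–strong twice, and phrases 3–4 restate phrases 1–2: a period heard twice, not a double period (which would end weakly at phrase 2).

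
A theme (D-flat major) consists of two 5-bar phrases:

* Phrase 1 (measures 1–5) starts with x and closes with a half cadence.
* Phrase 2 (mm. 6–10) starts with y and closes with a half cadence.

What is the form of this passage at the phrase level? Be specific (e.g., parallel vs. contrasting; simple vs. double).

The second phrase closes with a half cadence, which is not stronger than the first phrase's half cadence; without a weak→strong cadential pair there is no antecedent–consequent relationship, so this is a phrase group rather than a period.

phrase group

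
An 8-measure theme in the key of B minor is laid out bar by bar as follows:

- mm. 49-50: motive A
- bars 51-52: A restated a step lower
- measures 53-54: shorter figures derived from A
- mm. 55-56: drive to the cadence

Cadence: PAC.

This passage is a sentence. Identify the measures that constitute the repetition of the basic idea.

measures 51–52

The presentation of a sentence is the basic idea (mm. 49–50) plus its repetition (mm. 51-52); the repetition of the basic idea is therefore bars 51-52.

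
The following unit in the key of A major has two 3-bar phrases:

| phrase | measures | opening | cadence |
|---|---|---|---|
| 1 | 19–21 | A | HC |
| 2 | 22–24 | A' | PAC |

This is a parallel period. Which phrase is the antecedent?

phrase 1

The phrase ending with the weaker cadence (half cadence) is the antecedent; the one ending more conclusively (perfect authentic cadence) is the consequent. The antecedent is phrase 1.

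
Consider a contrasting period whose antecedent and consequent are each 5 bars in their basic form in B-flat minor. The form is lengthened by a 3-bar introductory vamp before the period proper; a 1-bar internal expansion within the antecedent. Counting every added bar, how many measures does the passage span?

14 measures

Basic contrasting period: 5 + 5 = 10 bars.
10 (basic form) + 3 (introduction) + 1 (internal expansion) = 14.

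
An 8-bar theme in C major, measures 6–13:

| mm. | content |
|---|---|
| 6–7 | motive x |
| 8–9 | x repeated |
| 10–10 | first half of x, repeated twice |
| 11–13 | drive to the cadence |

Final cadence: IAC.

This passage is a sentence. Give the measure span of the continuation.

measures 10–13

After the presentation (bars 6-9), the continuation covers the fragmentation through the cadence: mm. 10-13.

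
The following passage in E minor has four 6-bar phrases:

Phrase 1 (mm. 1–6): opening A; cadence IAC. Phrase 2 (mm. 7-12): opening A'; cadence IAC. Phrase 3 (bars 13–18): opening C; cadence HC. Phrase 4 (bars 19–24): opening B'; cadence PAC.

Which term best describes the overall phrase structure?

contrasting double period

Four phrases in two halves: the first half (mm. 1–12) ends with an imperfect authentic cadence, the second (bars 13-24) with a perfect authentic cadence — a large antecedent–consequent pair, i.e. a double period.
Phrase 3 begins with different material from phrase 1, making it contrasting.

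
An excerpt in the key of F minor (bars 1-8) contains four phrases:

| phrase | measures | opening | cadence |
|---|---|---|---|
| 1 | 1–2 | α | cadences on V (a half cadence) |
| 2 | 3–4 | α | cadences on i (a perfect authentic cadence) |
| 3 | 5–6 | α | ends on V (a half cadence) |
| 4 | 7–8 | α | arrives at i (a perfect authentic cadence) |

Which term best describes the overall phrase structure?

repeated period

The cadence pattern HC–PAC–HC–PAC is weak–strong twice, and phrases 3–4 restate phrases 1–2: a period heard twice, not a double period (which would end weakly at phrase 2).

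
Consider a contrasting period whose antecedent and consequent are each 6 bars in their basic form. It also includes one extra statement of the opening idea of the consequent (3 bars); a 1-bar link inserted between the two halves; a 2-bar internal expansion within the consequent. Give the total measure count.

Basic contrasting period: 6 + 6 = 12 bars.
12 (basic form) + 3 (extra statement) + 1 (link) + 2 (internal expansion) = 18.

18 measures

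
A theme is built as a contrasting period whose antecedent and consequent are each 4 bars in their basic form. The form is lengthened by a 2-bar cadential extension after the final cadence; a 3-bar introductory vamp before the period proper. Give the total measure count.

13 measures

Basic contrasting period: 4 + 4 = 8 bars.
8 (basic form) + 2 (cadential extension) + 3 (introduction) = 13.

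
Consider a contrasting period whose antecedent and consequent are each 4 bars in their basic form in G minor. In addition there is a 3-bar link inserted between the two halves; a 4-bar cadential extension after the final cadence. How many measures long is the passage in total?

15 measures

Basic contrasting period: 4 + 4 = 8 bars.
8 (basic form) + 3 (link) + 4 (cadential extension) = 15.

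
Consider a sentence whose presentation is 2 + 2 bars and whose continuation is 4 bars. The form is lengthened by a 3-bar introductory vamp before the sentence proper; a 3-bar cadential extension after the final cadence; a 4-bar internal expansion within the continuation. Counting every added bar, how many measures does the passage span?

18 measures

Basic sentence: 2 + 2 + 4 = 8 bars.
8 (basic form) + 3 (introduction) + 3 (cadential extension) + 4 (internal expansion) = 18.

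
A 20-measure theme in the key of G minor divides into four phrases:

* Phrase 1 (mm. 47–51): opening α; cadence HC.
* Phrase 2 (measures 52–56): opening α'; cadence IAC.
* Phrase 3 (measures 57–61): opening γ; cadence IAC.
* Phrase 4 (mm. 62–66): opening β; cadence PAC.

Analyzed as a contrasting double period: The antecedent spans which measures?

measures 47–56

In a double period the four phrases pair into a large antecedent (phrases 1–2, ending imperfect authentic cadence) and a large consequent (phrases 3–4, ending perfect authentic cadence). The antecedent spans measures 47-56.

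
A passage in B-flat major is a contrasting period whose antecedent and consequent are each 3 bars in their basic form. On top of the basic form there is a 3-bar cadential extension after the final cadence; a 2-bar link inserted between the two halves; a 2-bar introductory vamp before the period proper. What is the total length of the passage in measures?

13 measures

Basic contrasting period: 3 + 3 = 6 bars.
6 (basic form) + 3 (cadential extension) + 2 (link) + 2 (introduction) = 13.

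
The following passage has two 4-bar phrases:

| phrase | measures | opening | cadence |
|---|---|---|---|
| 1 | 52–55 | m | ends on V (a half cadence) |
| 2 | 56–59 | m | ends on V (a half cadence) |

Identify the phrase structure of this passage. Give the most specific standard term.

repeated phrase

Both phrases have the same opening (m) and the same cadence (half cadence): the second is a restatement, not a consequent, so this is a repeated phrase rather than a period.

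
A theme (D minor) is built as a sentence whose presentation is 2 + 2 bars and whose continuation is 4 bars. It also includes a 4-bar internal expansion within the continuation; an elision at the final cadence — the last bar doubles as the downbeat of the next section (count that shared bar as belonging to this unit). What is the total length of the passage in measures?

Basic sentence: 2 + 2 + 4 = 8 bars.
8 (basic form) + 4 (internal expansion) = 12.
The elision shares a bar with the next section but does not change this unit's count.

12 measures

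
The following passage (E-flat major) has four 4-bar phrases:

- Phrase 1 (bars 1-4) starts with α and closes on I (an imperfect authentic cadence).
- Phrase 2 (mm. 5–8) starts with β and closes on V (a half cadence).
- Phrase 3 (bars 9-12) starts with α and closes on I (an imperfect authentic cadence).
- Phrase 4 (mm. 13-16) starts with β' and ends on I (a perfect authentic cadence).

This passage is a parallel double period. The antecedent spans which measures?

measures 1–8

In a double period the four phrases pair into a large antecedent (phrases 1–2, ending half cadence) and a large consequent (phrases 3–4, ending perfect authentic cadence). The antecedent spans mm. 1-8.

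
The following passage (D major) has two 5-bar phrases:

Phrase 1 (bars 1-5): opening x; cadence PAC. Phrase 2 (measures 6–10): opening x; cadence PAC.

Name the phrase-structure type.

repeated phrase

Both phrases have the same opening (x) and the same cadence (perfect authentic cadence): the second is a restatement, not a consequent, so this is a repeated phrase rather than a period.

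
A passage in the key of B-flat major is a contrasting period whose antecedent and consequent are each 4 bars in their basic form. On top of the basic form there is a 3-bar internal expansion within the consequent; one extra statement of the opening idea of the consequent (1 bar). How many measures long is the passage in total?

Basic contrasting period: 4 + 4 = 8 bars.
8 (basic form) + 3 (internal expansion) + 1 (extra statement) = 12.

12 measures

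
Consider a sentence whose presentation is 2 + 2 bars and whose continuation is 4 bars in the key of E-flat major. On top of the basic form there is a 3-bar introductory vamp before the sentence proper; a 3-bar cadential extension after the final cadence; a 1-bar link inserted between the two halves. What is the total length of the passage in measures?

15 measures

Basic sentence: 2 + 2 + 4 = 8 bars.
8 (basic form) + 3 (introduction) + 3 (cadential extension) + 1 (link) = 15.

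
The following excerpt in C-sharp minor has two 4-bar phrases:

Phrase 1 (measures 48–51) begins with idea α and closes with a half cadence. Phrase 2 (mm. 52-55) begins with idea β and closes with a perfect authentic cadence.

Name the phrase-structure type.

Phrase 1 ends with a half cadence (weaker) and phrase 2 with a perfect authentic cadence (stronger): antecedent + consequent = a period.
The two phrases open with different material (α / β), so the period is contrasting.

contrasting period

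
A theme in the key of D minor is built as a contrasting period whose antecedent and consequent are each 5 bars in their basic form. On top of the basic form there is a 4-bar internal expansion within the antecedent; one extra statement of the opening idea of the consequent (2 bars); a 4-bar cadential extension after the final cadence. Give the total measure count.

20 measures

Basic contrasting period: 5 + 5 = 10 bars.
10 (basic form) + 4 (internal expansion) + 2 (extra statement) + 4 (cadential extension) = 20.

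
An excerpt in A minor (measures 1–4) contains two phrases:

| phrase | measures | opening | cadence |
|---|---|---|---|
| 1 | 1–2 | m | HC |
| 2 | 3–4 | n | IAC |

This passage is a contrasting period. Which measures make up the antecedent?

The antecedent is the phrase ending with the weaker cadence (half cadence, phrase 1) and the consequent the one ending more conclusively (imperfect authentic cadence, phrase 2); the antecedent is mm. 1-2.

measures 1–2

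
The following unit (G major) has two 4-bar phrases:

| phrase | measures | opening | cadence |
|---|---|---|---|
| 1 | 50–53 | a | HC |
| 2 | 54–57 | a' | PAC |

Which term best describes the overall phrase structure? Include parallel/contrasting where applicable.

parallel period

Phrase 1 ends with a half cadence (weaker) and phrase 2 with a perfect authentic cadence (stronger): antecedent + consequent = a period.
The two phrases open with the same material (a / a'), so the period is parallel.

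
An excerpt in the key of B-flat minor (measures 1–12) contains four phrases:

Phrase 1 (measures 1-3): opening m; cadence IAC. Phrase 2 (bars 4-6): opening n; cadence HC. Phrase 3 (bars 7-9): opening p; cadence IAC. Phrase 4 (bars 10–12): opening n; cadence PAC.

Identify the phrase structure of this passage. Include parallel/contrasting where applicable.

contrasting double period

Four phrases in two halves: the first half (bars 1–6) ends with a half cadence, the second (measures 7–12) with a perfect authentic cadence — a large antecedent–consequent pair, i.e. a double period.
Phrase 3 begins with different material from phrase 1, making it contrasting.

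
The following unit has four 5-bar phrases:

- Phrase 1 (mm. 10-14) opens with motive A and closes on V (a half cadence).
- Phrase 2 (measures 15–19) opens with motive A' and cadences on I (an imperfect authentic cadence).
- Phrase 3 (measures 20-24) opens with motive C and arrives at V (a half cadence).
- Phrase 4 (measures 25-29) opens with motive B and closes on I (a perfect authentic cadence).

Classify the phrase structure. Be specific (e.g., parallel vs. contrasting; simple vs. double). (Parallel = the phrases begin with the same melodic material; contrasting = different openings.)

Four phrases in two halves: the first half (bars 10–19) ends with an imperfect authentic cadence, the second (mm. 20–29) with a perfect authentic cadence — a large antecedent–consequent pair, i.e. a double period.
Phrase 3 begins with different material from phrase 1, making it contrasting.

contrasting double period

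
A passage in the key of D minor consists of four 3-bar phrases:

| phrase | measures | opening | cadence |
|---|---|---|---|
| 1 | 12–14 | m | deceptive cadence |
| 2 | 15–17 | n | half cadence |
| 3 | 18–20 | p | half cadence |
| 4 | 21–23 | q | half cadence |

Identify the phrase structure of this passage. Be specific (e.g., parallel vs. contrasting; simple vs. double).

Phrase 4 ends with a half cadence, no stronger than phrase 2's half cadence, so the four phrases do not form a double period; nor do phrases 3–4 duplicate 1–2, so it is not a repeated period. With no phrase reaching a conclusive cadence, the passage is a phrase group.

phrase group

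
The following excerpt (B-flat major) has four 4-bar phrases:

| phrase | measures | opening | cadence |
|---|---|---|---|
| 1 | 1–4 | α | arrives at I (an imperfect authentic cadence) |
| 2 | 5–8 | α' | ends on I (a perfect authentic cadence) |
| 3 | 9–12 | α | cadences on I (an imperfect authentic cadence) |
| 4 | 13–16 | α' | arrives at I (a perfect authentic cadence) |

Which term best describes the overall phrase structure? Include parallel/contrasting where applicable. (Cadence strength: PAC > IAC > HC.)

repeated period

The cadence pattern IAC–PAC–IAC–PAC is weak–strong twice, and phrases 3–4 restate phrases 1–2: a period heard twice, not a double period (which would end weakly at phrase 2).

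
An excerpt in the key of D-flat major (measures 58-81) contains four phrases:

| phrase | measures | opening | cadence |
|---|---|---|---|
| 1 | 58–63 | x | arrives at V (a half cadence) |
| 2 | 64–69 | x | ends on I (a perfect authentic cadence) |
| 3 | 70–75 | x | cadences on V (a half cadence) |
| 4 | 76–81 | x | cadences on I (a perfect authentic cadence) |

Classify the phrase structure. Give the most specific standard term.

The cadence pattern HC–PAC–HC–PAC is weak–strong twice, and phrases 3–4 restate phrases 1–2: a period heard twice, not a double period (which would end weakly at phrase 2).

repeated period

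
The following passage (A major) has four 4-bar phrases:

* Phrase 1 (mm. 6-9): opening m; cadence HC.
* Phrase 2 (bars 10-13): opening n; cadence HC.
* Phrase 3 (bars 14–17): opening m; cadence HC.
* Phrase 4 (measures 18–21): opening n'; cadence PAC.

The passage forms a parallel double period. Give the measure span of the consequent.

measures 14–21

In a double period the four phrases pair into a large antecedent (phrases 1–2, ending half cadence) and a large consequent (phrases 3–4, ending perfect authentic cadence). The consequent spans bars 14-21.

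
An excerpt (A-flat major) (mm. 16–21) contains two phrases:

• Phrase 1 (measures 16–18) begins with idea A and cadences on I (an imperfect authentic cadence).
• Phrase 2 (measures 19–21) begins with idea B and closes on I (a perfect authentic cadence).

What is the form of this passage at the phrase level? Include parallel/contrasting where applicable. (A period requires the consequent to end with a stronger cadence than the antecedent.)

Phrase 1 ends with an imperfect authentic cadence (weaker) and phrase 2 with a perfect authentic cadence (stronger): antecedent + consequent = a period.
The two phrases open with different material (A / B), so the period is contrasting.

contrasting period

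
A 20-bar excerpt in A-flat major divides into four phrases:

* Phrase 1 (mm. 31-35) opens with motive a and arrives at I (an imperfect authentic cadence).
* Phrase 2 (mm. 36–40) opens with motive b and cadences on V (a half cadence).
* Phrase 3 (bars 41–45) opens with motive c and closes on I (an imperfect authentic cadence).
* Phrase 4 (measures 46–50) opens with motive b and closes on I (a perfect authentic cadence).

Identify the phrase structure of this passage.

Four phrases in two halves: the first half (mm. 31-40) ends with a half cadence, the second (measures 41–50) with a perfect authentic cadence — a large antecedent–consequent pair, i.e. a double period.
Phrase 3 begins with different material from phrase 1, making it contrasting.

contrasting double period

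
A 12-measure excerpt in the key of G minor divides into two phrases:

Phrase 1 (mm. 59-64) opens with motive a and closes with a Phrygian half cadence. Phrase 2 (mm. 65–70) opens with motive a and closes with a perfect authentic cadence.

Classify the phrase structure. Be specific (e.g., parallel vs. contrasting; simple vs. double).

Phrase 1 ends with a Phrygian half cadence (weaker) and phrase 2 with a perfect authentic cadence (stronger): antecedent + consequent = a period.
The two phrases open with the same material (a / a), so the period is parallel.

parallel period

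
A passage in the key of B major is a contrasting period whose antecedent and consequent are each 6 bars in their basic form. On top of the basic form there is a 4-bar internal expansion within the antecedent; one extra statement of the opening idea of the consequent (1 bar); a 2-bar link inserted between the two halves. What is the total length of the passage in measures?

Basic contrasting period: 6 + 6 = 12 bars.
12 (basic form) + 4 (internal expansion) + 1 (extra statement) + 2 (link) = 19.

19 measures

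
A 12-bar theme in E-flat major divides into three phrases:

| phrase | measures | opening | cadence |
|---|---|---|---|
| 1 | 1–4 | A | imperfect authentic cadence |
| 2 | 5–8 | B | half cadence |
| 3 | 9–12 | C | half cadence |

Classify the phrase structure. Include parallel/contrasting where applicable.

phrase group

The final phrase closes with a half cadence, which is not stronger than the preceding half cadence; the 3 phrases lack an overall antecedent–consequent design and so form a phrase group.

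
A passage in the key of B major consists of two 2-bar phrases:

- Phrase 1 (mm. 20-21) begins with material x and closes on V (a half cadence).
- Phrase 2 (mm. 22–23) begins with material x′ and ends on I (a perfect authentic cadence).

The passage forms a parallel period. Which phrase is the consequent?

The phrase ending with the weaker cadence (half cadence) is the antecedent; the one ending more conclusively (perfect authentic cadence) is the consequent. The consequent is phrase 2.

phrase 2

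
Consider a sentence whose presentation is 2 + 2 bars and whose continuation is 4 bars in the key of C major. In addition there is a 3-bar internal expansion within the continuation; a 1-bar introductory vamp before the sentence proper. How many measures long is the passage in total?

Basic sentence: 2 + 2 + 4 = 8 bars.
8 (basic form) + 3 (internal expansion) + 1 (introduction) = 12.

12 measures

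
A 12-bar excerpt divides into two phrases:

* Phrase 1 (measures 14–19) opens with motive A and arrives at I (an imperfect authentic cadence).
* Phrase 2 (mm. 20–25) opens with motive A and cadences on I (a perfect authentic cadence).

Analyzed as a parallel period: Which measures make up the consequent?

measures 20–25

The antecedent is the phrase ending with the weaker cadence (imperfect authentic cadence, phrase 1) and the consequent the one ending more conclusively (perfect authentic cadence, phrase 2); the consequent is mm. 20–25.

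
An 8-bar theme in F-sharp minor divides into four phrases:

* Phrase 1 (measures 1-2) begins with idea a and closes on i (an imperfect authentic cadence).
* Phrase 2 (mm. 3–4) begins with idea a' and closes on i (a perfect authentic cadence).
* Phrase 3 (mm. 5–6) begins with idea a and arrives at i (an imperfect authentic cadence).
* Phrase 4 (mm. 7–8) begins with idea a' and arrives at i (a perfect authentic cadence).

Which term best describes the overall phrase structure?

The cadence pattern IAC–PAC–IAC–PAC is weak–strong twice, and phrases 3–4 restate phrases 1–2: a period heard twice, not a double period (which would end weakly at phrase 2).

repeated period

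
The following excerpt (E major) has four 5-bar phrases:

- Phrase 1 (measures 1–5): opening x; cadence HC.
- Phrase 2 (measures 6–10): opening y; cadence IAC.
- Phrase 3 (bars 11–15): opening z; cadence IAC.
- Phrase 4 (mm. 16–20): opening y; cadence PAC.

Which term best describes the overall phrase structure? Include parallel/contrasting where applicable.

Four phrases in two halves: the first half (mm. 1–10) ends with an imperfect authentic cadence, the second (mm. 11–20) with a perfect authentic cadence — a large antecedent–consequent pair, i.e. a double period.
Phrase 3 begins with different material from phrase 1, making it contrasting.

contrasting double period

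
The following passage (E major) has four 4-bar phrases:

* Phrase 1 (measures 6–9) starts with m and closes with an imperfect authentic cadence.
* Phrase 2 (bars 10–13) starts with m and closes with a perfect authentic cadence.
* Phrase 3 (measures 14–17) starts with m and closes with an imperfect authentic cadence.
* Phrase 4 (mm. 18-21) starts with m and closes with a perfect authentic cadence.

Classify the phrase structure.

repeated period

The cadence pattern IAC–PAC–IAC–PAC is weak–strong twice, and phrases 3–4 restate phrases 1–2: a period heard twice, not a double period (which would end weakly at phrase 2).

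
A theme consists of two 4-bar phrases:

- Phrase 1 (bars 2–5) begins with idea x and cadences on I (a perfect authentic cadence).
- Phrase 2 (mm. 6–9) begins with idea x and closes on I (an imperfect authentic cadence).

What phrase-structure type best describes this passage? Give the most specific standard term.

phrase group

The second phrase closes with an imperfect authentic cadence, which is not stronger than the first phrase's perfect authentic cadence; without a weak→strong cadential pair there is no antecedent–consequent relationship, so this is a phrase group rather than a period.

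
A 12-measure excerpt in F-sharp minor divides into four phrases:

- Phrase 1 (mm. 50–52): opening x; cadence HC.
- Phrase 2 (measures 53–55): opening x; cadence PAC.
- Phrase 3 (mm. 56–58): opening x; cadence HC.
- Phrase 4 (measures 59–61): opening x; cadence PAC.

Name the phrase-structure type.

The cadence pattern HC–PAC–HC–PAC is weak–strong twice, and phrases 3–4 restate phrases 1–2: a period heard twice, not a double period (which would end weakly at phrase 2).

repeated period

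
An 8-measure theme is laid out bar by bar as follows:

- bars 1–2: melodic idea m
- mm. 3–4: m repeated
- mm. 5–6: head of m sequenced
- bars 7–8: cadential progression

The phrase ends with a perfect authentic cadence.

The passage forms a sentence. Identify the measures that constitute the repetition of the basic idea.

The presentation of a sentence is the basic idea (mm. 1–2) plus its repetition (mm. 3–4); the repetition of the basic idea is therefore mm. 3–4.

measures 3–4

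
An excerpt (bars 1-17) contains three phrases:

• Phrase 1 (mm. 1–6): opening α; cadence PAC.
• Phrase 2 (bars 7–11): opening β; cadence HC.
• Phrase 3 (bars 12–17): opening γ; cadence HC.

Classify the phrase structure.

phrase group

The final phrase closes with a half cadence, which is not stronger than the preceding half cadence; the 3 phrases lack an overall antecedent–consequent design and so form a phrase group.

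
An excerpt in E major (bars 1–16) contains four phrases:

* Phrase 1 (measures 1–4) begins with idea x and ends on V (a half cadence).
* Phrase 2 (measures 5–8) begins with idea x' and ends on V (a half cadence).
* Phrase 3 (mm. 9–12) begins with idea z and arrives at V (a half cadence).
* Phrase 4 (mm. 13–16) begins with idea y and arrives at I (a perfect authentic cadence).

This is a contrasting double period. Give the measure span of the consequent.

In a double period the first pair of phrases (ending half cadence) is the large antecedent and the second pair (ending perfect authentic cadence) is the large consequent; the consequent is measures 9–16.

measures 9–16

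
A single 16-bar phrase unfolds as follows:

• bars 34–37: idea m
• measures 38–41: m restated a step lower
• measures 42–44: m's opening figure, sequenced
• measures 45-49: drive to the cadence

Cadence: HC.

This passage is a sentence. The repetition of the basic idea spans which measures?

measures 38–41

The presentation of a sentence is the basic idea (mm. 34–37) plus its repetition (mm. 38–41); the repetition of the basic idea is therefore measures 38-41.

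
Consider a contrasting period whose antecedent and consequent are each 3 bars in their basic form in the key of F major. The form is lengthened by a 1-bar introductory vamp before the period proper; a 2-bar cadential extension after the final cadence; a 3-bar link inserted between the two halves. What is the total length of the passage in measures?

Basic contrasting period: 3 + 3 = 6 bars.
6 (basic form) + 1 (introduction) + 2 (cadential extension) + 3 (link) = 12.

12 measures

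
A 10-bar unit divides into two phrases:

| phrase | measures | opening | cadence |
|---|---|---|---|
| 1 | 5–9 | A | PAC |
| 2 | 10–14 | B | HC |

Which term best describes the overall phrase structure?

phrase group

The second phrase closes with a half cadence, which is not stronger than the first phrase's perfect authentic cadence; without a weak→strong cadential pair there is no antecedent–consequent relationship, so this is a phrase group rather than a period.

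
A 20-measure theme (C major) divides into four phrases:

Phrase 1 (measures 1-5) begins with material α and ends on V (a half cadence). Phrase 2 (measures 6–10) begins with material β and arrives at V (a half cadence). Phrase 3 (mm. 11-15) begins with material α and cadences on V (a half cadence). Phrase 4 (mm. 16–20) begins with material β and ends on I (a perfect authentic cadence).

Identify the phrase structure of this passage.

Four phrases in two halves: the first half (measures 1–10) ends with a half cadence, the second (mm. 11–20) with a perfect authentic cadence — a large antecedent–consequent pair, i.e. a double period.
Phrase 3 begins with the same material as phrase 1, making it parallel.

parallel double period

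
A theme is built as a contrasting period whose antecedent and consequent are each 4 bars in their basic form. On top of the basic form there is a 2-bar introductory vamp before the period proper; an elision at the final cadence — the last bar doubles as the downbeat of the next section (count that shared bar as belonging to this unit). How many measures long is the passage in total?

10 measures

Basic contrasting period: 4 + 4 = 8 bars.
8 (basic form) + 2 (introduction) = 10.
The elision shares a bar with the next section but does not change this unit's count.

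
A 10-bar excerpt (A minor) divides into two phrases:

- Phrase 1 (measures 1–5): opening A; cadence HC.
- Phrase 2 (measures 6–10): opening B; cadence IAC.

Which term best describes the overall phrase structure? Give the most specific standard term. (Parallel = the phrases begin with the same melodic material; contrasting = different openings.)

Phrase 1 ends with a half cadence (weaker) and phrase 2 with an imperfect authentic cadence (stronger): antecedent + consequent = a period.
The two phrases open with different material (A / B), so the period is contrasting.

contrasting period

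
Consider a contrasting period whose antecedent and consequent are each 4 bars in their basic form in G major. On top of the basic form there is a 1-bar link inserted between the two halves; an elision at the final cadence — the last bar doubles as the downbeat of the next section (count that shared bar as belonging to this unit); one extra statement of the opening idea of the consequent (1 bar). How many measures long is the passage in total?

Basic contrasting period: 4 + 4 = 8 bars.
8 (basic form) + 1 (link) + 1 (extra statement) = 10.
The elision shares a bar with the next section but does not change this unit's count.

10 measures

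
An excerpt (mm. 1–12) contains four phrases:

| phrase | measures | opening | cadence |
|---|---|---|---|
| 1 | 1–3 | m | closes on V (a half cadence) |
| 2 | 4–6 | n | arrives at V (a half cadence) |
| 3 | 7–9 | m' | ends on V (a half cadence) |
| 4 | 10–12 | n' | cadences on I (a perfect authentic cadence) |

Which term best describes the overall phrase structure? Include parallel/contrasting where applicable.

parallel double period

Four phrases in two halves: the first half (bars 1–6) ends with a half cadence, the second (mm. 7-12) with a perfect authentic cadence — a large antecedent–consequent pair, i.e. a double period.
Phrase 3 begins with the same material as phrase 1, making it parallel.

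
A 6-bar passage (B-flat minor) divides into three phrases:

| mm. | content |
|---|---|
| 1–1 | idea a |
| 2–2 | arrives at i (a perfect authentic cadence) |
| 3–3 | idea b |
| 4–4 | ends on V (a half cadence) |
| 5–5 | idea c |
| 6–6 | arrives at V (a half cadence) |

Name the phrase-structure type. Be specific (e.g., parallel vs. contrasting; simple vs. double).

phrase group

The final phrase closes with a half cadence, which is not stronger than the preceding half cadence; the 3 phrases lack an overall antecedent–consequent design and so form a phrase group.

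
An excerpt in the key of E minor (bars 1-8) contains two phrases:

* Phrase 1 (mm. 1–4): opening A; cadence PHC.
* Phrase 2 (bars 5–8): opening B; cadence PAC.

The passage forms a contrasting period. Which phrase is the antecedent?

phrase 1

The phrase ending with the weaker cadence (Phrygian half cadence) is the antecedent; the one ending more conclusively (perfect authentic cadence) is the consequent. The antecedent is phrase 1.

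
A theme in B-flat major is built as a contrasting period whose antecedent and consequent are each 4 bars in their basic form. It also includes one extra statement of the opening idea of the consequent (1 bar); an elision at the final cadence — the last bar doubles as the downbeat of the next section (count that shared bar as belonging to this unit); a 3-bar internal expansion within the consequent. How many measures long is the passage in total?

12 measures

Basic contrasting period: 4 + 4 = 8 bars.
8 (basic form) + 1 (extra statement) + 3 (internal expansion) = 12.
The elision shares a bar with the next section but does not change this unit's count.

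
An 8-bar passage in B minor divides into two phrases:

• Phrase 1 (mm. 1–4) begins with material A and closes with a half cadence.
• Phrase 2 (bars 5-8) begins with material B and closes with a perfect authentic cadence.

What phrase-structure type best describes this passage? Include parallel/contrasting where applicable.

Phrase 1 ends with a half cadence (weaker) and phrase 2 with a perfect authentic cadence (stronger): antecedent + consequent = a period.
The two phrases open with different material (A / B), so the period is contrasting.

contrasting period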